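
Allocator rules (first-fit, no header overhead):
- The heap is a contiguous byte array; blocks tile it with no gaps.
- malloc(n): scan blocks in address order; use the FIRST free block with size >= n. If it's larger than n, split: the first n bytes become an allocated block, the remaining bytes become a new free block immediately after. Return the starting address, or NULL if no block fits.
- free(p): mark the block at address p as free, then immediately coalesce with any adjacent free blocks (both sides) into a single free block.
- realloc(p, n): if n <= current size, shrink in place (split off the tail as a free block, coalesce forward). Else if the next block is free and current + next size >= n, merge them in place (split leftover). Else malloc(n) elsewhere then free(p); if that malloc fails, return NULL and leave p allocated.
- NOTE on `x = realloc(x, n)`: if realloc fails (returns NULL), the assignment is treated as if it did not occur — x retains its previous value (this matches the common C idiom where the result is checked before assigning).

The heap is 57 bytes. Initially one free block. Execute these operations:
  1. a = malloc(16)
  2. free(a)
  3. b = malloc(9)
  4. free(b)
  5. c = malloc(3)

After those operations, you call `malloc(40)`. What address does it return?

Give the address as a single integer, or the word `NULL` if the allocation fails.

Op 1: a = malloc(16) -> a = 0; heap: [0-15 ALLOC][16-56 FREE]
Op 2: free(a) -> (freed a); heap: [0-56 FREE]
Op 3: b = malloc(9) -> b = 0; heap: [0-8 ALLOC][9-56 FREE]
Op 4: free(b) -> (freed b); heap: [0-56 FREE]
Op 5: c = malloc(3) -> c = 0; heap: [0-2 ALLOC][3-56 FREE]
malloc(40): first-fit scan over [0-2 ALLOC][3-56 FREE] -> 3

Answer: 3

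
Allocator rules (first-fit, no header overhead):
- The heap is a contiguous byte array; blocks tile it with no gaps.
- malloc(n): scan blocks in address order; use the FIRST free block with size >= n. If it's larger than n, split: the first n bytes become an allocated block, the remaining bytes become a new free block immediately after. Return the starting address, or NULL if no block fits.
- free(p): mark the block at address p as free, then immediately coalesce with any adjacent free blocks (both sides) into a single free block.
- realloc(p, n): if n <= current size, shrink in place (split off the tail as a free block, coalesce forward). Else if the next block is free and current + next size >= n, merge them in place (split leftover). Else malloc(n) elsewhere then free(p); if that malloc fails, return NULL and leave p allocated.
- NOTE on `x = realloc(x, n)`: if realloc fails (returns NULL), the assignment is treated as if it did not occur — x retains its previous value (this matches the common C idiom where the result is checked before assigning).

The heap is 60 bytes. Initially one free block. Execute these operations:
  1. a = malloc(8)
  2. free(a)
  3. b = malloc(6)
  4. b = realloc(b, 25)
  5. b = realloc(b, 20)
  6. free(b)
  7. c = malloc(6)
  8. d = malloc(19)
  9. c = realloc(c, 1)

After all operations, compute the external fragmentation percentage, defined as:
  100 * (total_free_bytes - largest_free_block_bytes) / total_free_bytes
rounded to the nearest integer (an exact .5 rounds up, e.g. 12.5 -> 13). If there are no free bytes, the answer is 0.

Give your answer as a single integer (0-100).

Answer: 13

Derivation:
Op 1: a = malloc(8) -> a = 0; heap: [0-7 ALLOC][8-59 FREE]
Op 2: free(a) -> (freed a); heap: [0-59 FREE]
Op 3: b = malloc(6) -> b = 0; heap: [0-5 ALLOC][6-59 FREE]
Op 4: b = realloc(b, 25) -> b = 0; heap: [0-24 ALLOC][25-59 FREE]
Op 5: b = realloc(b, 20) -> b = 0; heap: [0-19 ALLOC][20-59 FREE]
Op 6: free(b) -> (freed b); heap: [0-59 FREE]
Op 7: c = malloc(6) -> c = 0; heap: [0-5 ALLOC][6-59 FREE]
Op 8: d = malloc(19) -> d = 6; heap: [0-5 ALLOC][6-24 ALLOC][25-59 FREE]
Op 9: c = realloc(c, 1) -> c = 0; heap: [0-0 ALLOC][1-5 FREE][6-24 ALLOC][25-59 FREE]
Free blocks: [5 35] total_free=40 largest=35 -> 100*(40-35)/40 = 500/40 = 12.5 -> rounds to 13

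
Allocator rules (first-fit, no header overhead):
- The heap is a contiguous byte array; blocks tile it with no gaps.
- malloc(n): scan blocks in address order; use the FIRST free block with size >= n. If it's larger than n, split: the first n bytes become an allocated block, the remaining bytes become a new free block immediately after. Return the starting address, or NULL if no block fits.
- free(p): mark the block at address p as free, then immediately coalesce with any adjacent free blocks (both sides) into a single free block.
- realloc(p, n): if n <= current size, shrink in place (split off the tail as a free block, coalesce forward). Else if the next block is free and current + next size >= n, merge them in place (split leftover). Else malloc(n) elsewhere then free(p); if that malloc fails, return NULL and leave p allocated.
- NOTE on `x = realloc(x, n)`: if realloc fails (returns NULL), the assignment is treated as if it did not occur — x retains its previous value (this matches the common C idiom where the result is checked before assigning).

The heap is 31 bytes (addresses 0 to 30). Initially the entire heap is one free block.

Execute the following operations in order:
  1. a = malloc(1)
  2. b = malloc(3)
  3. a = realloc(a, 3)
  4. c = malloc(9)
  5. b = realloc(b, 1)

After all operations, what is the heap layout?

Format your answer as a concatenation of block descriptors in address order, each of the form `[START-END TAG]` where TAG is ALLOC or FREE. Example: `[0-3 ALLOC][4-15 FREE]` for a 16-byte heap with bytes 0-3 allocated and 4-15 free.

Op 1: a = malloc(1) -> a = 0; heap: [0-0 ALLOC][1-30 FREE]
Op 2: b = malloc(3) -> b = 1; heap: [0-0 ALLOC][1-3 ALLOC][4-30 FREE]
Op 3: a = realloc(a, 3) -> a = 4; heap: [0-0 FREE][1-3 ALLOC][4-6 ALLOC][7-30 FREE]
Op 4: c = malloc(9) -> c = 7; heap: [0-0 FREE][1-3 ALLOC][4-6 ALLOC][7-15 ALLOC][16-30 FREE]
Op 5: b = realloc(b, 1) -> b = 1; heap: [0-0 FREE][1-1 ALLOC][2-3 FREE][4-6 ALLOC][7-15 ALLOC][16-30 FREE]

Answer: [0-0 FREE][1-1 ALLOC][2-3 FREE][4-6 ALLOC][7-15 ALLOC][16-30 FREE]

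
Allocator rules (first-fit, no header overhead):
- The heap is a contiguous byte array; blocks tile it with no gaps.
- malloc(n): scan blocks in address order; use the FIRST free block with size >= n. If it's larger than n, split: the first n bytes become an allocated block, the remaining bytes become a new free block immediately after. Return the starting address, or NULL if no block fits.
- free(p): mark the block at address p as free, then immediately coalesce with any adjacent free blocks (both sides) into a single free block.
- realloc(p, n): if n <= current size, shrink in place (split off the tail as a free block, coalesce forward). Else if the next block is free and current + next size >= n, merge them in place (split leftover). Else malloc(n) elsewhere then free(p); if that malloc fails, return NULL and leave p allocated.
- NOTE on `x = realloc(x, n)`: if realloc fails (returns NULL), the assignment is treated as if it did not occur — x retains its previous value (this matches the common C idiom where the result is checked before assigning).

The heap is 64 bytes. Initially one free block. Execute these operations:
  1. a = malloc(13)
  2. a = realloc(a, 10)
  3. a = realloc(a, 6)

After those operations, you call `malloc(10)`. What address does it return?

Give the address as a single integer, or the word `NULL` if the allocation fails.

Answer: 6

Derivation:
Op 1: a = malloc(13) -> a = 0; heap: [0-12 ALLOC][13-63 FREE]
Op 2: a = realloc(a, 10) -> a = 0; heap: [0-9 ALLOC][10-63 FREE]
Op 3: a = realloc(a, 6) -> a = 0; heap: [0-5 ALLOC][6-63 FREE]
malloc(10): first-fit scan over [0-5 ALLOC][6-63 FREE] -> 6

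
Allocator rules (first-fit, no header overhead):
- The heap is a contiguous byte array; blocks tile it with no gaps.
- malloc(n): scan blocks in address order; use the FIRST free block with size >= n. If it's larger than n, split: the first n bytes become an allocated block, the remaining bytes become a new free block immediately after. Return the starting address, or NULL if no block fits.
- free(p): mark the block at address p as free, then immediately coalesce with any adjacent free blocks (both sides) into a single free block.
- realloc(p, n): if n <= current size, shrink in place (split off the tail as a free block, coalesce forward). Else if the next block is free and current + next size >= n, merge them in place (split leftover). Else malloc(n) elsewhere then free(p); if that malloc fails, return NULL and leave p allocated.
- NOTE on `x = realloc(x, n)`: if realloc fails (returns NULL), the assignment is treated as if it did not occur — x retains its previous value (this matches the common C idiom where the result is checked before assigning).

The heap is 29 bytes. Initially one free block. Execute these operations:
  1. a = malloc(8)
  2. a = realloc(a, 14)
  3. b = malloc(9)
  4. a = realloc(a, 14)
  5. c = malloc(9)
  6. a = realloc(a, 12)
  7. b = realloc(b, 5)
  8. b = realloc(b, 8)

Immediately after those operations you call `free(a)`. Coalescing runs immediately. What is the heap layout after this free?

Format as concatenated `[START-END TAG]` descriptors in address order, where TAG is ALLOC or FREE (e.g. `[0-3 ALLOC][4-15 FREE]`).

Op 1: a = malloc(8) -> a = 0; heap: [0-7 ALLOC][8-28 FREE]
Op 2: a = realloc(a, 14) -> a = 0; heap: [0-13 ALLOC][14-28 FREE]
Op 3: b = malloc(9) -> b = 14; heap: [0-13 ALLOC][14-22 ALLOC][23-28 FREE]
Op 4: a = realloc(a, 14) -> a = 0; heap: [0-13 ALLOC][14-22 ALLOC][23-28 FREE]
Op 5: c = malloc(9) -> c = NULL; heap: [0-13 ALLOC][14-22 ALLOC][23-28 FREE]
Op 6: a = realloc(a, 12) -> a = 0; heap: [0-11 ALLOC][12-13 FREE][14-22 ALLOC][23-28 FREE]
Op 7: b = realloc(b, 5) -> b = 14; heap: [0-11 ALLOC][12-13 FREE][14-18 ALLOC][19-28 FREE]
Op 8: b = realloc(b, 8) -> b = 14; heap: [0-11 ALLOC][12-13 FREE][14-21 ALLOC][22-28 FREE]
free(a): a = 0 -> block [0-11 ALLOC]; mark free, coalesce with adjacent free neighbors -> [0-13 FREE][14-21 ALLOC][22-28 FREE]

Answer: [0-13 FREE][14-21 ALLOC][22-28 FREE]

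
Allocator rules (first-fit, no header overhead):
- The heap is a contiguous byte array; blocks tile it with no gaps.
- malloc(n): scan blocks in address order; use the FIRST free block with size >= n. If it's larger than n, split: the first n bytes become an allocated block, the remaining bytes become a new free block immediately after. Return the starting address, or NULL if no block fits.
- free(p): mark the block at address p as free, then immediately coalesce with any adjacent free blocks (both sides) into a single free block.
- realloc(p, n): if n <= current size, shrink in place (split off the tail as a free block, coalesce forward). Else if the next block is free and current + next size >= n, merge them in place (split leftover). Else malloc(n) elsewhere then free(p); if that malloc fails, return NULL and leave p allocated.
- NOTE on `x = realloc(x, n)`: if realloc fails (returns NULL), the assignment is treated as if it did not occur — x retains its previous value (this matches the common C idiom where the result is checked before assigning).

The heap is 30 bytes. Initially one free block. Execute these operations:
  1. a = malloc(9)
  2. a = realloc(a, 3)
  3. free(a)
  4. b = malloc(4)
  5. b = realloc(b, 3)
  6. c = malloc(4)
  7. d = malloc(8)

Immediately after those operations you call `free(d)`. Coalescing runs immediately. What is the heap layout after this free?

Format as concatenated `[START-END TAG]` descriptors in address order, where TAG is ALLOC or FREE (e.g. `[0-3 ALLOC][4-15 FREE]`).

Answer: [0-2 ALLOC][3-6 ALLOC][7-29 FREE]

Derivation:
Op 1: a = malloc(9) -> a = 0; heap: [0-8 ALLOC][9-29 FREE]
Op 2: a = realloc(a, 3) -> a = 0; heap: [0-2 ALLOC][3-29 FREE]
Op 3: free(a) -> (freed a); heap: [0-29 FREE]
Op 4: b = malloc(4) -> b = 0; heap: [0-3 ALLOC][4-29 FREE]
Op 5: b = realloc(b, 3) -> b = 0; heap: [0-2 ALLOC][3-29 FREE]
Op 6: c = malloc(4) -> c = 3; heap: [0-2 ALLOC][3-6 ALLOC][7-29 FREE]
Op 7: d = malloc(8) -> d = 7; heap: [0-2 ALLOC][3-6 ALLOC][7-14 ALLOC][15-29 FREE]
free(d): d = 7 -> block [7-14 ALLOC]; mark free, coalesce with adjacent free neighbors -> [0-2 ALLOC][3-6 ALLOC][7-29 FREE]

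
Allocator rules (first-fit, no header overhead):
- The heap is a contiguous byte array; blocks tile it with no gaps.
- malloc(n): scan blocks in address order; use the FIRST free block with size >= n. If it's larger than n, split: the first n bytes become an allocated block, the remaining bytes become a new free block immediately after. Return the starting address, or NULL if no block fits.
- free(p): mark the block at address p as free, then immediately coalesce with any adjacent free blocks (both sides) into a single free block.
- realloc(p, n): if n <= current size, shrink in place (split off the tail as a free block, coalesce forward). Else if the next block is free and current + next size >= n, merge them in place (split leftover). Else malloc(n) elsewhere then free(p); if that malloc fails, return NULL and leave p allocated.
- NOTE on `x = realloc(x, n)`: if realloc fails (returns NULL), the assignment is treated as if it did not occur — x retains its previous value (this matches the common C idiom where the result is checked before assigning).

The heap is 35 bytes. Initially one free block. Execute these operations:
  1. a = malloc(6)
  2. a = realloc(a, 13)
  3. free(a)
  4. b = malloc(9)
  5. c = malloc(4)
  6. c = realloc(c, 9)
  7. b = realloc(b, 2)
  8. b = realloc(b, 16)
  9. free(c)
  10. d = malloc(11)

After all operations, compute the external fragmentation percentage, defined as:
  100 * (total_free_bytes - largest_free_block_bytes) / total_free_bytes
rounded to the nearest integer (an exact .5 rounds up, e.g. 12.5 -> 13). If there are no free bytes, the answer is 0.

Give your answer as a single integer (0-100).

Answer: 13

Derivation:
Op 1: a = malloc(6) -> a = 0; heap: [0-5 ALLOC][6-34 FREE]
Op 2: a = realloc(a, 13) -> a = 0; heap: [0-12 ALLOC][13-34 FREE]
Op 3: free(a) -> (freed a); heap: [0-34 FREE]
Op 4: b = malloc(9) -> b = 0; heap: [0-8 ALLOC][9-34 FREE]
Op 5: c = malloc(4) -> c = 9; heap: [0-8 ALLOC][9-12 ALLOC][13-34 FREE]
Op 6: c = realloc(c, 9) -> c = 9; heap: [0-8 ALLOC][9-17 ALLOC][18-34 FREE]
Op 7: b = realloc(b, 2) -> b = 0; heap: [0-1 ALLOC][2-8 FREE][9-17 ALLOC][18-34 FREE]
Op 8: b = realloc(b, 16) -> b = 18; heap: [0-8 FREE][9-17 ALLOC][18-33 ALLOC][34-34 FREE]
Op 9: free(c) -> (freed c); heap: [0-17 FREE][18-33 ALLOC][34-34 FREE]
Op 10: d = malloc(11) -> d = 0; heap: [0-10 ALLOC][11-17 FREE][18-33 ALLOC][34-34 FREE]
Free blocks: [7 1] total_free=8 largest=7 -> 100*(8-7)/8 = 100/8 = 12.5 -> rounds to 13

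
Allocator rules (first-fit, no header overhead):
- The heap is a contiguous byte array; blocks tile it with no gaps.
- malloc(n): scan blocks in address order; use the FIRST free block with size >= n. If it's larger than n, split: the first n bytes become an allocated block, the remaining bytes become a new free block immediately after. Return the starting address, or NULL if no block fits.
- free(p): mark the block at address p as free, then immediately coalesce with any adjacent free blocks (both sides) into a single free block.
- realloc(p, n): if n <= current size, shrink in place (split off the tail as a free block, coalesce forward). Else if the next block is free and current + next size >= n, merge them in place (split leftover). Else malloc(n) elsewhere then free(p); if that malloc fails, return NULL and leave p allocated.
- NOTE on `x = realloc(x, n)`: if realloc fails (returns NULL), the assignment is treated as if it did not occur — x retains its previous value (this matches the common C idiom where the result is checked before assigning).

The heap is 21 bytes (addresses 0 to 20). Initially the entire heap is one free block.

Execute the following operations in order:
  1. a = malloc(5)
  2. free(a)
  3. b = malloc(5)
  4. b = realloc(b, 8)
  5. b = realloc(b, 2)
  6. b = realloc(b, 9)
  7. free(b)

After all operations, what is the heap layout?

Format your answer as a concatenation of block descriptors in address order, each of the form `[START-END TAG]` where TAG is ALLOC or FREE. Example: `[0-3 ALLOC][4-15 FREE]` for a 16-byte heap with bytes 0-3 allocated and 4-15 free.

Answer: [0-20 FREE]

Derivation:
Op 1: a = malloc(5) -> a = 0; heap: [0-4 ALLOC][5-20 FREE]
Op 2: free(a) -> (freed a); heap: [0-20 FREE]
Op 3: b = malloc(5) -> b = 0; heap: [0-4 ALLOC][5-20 FREE]
Op 4: b = realloc(b, 8) -> b = 0; heap: [0-7 ALLOC][8-20 FREE]
Op 5: b = realloc(b, 2) -> b = 0; heap: [0-1 ALLOC][2-20 FREE]
Op 6: b = realloc(b, 9) -> b = 0; heap: [0-8 ALLOC][9-20 FREE]
Op 7: free(b) -> (freed b); heap: [0-20 FREE]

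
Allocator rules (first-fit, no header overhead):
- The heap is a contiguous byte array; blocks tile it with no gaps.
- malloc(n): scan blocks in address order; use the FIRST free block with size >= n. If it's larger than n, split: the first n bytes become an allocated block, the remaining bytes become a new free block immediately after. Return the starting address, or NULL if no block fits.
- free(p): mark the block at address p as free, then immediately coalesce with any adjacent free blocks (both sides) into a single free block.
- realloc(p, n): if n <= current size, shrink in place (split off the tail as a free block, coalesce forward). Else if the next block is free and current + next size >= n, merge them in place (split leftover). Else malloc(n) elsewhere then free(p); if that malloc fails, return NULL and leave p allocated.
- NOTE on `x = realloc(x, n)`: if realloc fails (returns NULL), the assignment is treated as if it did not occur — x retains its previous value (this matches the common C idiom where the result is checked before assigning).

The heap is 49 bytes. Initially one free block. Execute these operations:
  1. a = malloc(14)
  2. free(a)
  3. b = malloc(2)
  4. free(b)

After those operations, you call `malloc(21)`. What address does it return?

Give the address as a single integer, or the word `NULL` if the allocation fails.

Answer: 0

Derivation:
Op 1: a = malloc(14) -> a = 0; heap: [0-13 ALLOC][14-48 FREE]
Op 2: free(a) -> (freed a); heap: [0-48 FREE]
Op 3: b = malloc(2) -> b = 0; heap: [0-1 ALLOC][2-48 FREE]
Op 4: free(b) -> (freed b); heap: [0-48 FREE]
malloc(21): first-fit scan over [0-48 FREE] -> 0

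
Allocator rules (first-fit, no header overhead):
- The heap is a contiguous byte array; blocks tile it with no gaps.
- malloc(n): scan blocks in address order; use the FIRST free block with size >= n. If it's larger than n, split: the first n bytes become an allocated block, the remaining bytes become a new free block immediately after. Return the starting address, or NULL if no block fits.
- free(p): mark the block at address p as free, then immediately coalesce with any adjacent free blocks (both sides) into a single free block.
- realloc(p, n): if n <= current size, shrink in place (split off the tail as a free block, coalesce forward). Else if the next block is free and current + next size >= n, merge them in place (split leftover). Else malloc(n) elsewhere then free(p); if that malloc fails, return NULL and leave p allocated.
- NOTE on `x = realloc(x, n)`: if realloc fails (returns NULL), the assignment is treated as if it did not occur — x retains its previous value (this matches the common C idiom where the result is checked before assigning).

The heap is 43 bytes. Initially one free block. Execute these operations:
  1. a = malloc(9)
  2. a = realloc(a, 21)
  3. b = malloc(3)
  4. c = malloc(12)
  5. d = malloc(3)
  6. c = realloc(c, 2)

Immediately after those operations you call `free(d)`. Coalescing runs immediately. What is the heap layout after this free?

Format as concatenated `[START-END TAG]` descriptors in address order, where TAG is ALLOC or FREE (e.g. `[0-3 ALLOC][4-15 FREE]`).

Op 1: a = malloc(9) -> a = 0; heap: [0-8 ALLOC][9-42 FREE]
Op 2: a = realloc(a, 21) -> a = 0; heap: [0-20 ALLOC][21-42 FREE]
Op 3: b = malloc(3) -> b = 21; heap: [0-20 ALLOC][21-23 ALLOC][24-42 FREE]
Op 4: c = malloc(12) -> c = 24; heap: [0-20 ALLOC][21-23 ALLOC][24-35 ALLOC][36-42 FREE]
Op 5: d = malloc(3) -> d = 36; heap: [0-20 ALLOC][21-23 ALLOC][24-35 ALLOC][36-38 ALLOC][39-42 FREE]
Op 6: c = realloc(c, 2) -> c = 24; heap: [0-20 ALLOC][21-23 ALLOC][24-25 ALLOC][26-35 FREE][36-38 ALLOC][39-42 FREE]
free(d): d = 36 -> block [36-38 ALLOC]; mark free, coalesce with adjacent free neighbors -> [0-20 ALLOC][21-23 ALLOC][24-25 ALLOC][26-42 FREE]

Answer: [0-20 ALLOC][21-23 ALLOC][24-25 ALLOC][26-42 FREE]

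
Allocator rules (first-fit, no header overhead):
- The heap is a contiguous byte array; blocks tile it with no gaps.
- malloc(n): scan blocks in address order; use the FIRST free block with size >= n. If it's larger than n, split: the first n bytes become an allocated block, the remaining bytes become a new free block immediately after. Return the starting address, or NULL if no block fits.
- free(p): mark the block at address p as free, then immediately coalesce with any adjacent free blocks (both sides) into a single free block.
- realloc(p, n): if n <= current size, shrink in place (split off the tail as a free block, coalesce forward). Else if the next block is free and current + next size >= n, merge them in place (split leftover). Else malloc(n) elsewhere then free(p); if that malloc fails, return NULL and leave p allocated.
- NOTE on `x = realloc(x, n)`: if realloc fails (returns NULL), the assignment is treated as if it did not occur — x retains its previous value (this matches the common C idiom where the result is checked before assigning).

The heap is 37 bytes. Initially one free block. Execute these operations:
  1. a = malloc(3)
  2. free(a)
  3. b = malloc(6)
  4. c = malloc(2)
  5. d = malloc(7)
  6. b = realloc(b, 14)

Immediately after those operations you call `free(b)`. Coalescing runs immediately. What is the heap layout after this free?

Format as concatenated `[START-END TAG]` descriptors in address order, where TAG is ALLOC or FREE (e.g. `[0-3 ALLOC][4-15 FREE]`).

Answer: [0-5 FREE][6-7 ALLOC][8-14 ALLOC][15-36 FREE]

Derivation:
Op 1: a = malloc(3) -> a = 0; heap: [0-2 ALLOC][3-36 FREE]
Op 2: free(a) -> (freed a); heap: [0-36 FREE]
Op 3: b = malloc(6) -> b = 0; heap: [0-5 ALLOC][6-36 FREE]
Op 4: c = malloc(2) -> c = 6; heap: [0-5 ALLOC][6-7 ALLOC][8-36 FREE]
Op 5: d = malloc(7) -> d = 8; heap: [0-5 ALLOC][6-7 ALLOC][8-14 ALLOC][15-36 FREE]
Op 6: b = realloc(b, 14) -> b = 15; heap: [0-5 FREE][6-7 ALLOC][8-14 ALLOC][15-28 ALLOC][29-36 FREE]
free(b): b = 15 -> block [15-28 ALLOC]; mark free, coalesce with adjacent free neighbors -> [0-5 FREE][6-7 ALLOC][8-14 ALLOC][15-36 FREE]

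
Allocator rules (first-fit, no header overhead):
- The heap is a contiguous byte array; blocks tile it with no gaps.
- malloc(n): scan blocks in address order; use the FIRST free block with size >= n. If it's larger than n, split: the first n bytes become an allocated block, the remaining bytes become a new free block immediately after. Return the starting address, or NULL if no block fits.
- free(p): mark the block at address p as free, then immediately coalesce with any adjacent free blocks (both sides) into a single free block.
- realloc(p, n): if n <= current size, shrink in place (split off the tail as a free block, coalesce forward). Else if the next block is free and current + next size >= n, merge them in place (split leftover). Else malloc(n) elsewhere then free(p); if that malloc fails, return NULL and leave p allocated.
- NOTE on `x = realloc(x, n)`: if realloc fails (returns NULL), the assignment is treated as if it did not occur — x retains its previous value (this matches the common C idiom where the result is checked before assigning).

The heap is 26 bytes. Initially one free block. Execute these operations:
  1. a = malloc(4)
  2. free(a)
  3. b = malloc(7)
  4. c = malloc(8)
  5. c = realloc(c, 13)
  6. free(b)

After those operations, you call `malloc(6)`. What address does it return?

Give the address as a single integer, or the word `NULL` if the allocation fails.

Op 1: a = malloc(4) -> a = 0; heap: [0-3 ALLOC][4-25 FREE]
Op 2: free(a) -> (freed a); heap: [0-25 FREE]
Op 3: b = malloc(7) -> b = 0; heap: [0-6 ALLOC][7-25 FREE]
Op 4: c = malloc(8) -> c = 7; heap: [0-6 ALLOC][7-14 ALLOC][15-25 FREE]
Op 5: c = realloc(c, 13) -> c = 7; heap: [0-6 ALLOC][7-19 ALLOC][20-25 FREE]
Op 6: free(b) -> (freed b); heap: [0-6 FREE][7-19 ALLOC][20-25 FREE]
malloc(6): first-fit scan over [0-6 FREE][7-19 ALLOC][20-25 FREE] -> 0

Answer: 0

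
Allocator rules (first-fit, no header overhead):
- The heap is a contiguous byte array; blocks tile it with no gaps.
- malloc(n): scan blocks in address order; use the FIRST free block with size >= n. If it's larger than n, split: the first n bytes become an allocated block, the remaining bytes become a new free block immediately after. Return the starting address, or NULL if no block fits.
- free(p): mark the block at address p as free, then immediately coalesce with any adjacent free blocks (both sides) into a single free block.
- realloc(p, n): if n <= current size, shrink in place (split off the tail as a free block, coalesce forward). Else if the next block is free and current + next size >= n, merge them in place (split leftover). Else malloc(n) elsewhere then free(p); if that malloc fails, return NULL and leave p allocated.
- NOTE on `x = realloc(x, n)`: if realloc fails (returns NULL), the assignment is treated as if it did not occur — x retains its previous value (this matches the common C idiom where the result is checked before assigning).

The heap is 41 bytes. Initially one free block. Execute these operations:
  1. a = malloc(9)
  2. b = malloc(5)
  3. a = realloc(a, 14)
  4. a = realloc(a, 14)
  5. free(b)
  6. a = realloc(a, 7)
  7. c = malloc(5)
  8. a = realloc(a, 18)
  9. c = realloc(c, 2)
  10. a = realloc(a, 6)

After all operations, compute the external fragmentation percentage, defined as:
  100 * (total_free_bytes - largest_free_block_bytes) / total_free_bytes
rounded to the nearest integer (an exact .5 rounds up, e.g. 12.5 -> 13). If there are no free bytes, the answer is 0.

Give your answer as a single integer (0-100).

Answer: 36

Derivation:
Op 1: a = malloc(9) -> a = 0; heap: [0-8 ALLOC][9-40 FREE]
Op 2: b = malloc(5) -> b = 9; heap: [0-8 ALLOC][9-13 ALLOC][14-40 FREE]
Op 3: a = realloc(a, 14) -> a = 14; heap: [0-8 FREE][9-13 ALLOC][14-27 ALLOC][28-40 FREE]
Op 4: a = realloc(a, 14) -> a = 14; heap: [0-8 FREE][9-13 ALLOC][14-27 ALLOC][28-40 FREE]
Op 5: free(b) -> (freed b); heap: [0-13 FREE][14-27 ALLOC][28-40 FREE]
Op 6: a = realloc(a, 7) -> a = 14; heap: [0-13 FREE][14-20 ALLOC][21-40 FREE]
Op 7: c = malloc(5) -> c = 0; heap: [0-4 ALLOC][5-13 FREE][14-20 ALLOC][21-40 FREE]
Op 8: a = realloc(a, 18) -> a = 14; heap: [0-4 ALLOC][5-13 FREE][14-31 ALLOC][32-40 FREE]
Op 9: c = realloc(c, 2) -> c = 0; heap: [0-1 ALLOC][2-13 FREE][14-31 ALLOC][32-40 FREE]
Op 10: a = realloc(a, 6) -> a = 14; heap: [0-1 ALLOC][2-13 FREE][14-19 ALLOC][20-40 FREE]
Free blocks: [12 21] total_free=33 largest=21 -> 100*(33-21)/33 = 1200/33 ≈ 36.364 -> rounds to 36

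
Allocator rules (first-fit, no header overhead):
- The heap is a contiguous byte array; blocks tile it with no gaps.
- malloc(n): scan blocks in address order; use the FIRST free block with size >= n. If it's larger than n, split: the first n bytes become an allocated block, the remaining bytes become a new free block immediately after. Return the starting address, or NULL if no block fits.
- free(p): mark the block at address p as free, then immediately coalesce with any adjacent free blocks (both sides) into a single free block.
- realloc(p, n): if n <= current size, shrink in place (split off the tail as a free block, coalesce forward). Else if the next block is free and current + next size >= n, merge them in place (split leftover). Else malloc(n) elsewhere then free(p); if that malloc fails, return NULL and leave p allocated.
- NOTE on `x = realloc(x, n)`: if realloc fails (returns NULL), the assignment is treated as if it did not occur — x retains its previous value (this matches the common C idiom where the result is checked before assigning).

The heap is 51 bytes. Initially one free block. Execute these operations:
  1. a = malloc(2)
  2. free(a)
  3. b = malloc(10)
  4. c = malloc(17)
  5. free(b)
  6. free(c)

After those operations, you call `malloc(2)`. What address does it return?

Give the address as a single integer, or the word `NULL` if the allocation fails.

Answer: 0

Derivation:
Op 1: a = malloc(2) -> a = 0; heap: [0-1 ALLOC][2-50 FREE]
Op 2: free(a) -> (freed a); heap: [0-50 FREE]
Op 3: b = malloc(10) -> b = 0; heap: [0-9 ALLOC][10-50 FREE]
Op 4: c = malloc(17) -> c = 10; heap: [0-9 ALLOC][10-26 ALLOC][27-50 FREE]
Op 5: free(b) -> (freed b); heap: [0-9 FREE][10-26 ALLOC][27-50 FREE]
Op 6: free(c) -> (freed c); heap: [0-50 FREE]
malloc(2): first-fit scan over [0-50 FREE] -> 0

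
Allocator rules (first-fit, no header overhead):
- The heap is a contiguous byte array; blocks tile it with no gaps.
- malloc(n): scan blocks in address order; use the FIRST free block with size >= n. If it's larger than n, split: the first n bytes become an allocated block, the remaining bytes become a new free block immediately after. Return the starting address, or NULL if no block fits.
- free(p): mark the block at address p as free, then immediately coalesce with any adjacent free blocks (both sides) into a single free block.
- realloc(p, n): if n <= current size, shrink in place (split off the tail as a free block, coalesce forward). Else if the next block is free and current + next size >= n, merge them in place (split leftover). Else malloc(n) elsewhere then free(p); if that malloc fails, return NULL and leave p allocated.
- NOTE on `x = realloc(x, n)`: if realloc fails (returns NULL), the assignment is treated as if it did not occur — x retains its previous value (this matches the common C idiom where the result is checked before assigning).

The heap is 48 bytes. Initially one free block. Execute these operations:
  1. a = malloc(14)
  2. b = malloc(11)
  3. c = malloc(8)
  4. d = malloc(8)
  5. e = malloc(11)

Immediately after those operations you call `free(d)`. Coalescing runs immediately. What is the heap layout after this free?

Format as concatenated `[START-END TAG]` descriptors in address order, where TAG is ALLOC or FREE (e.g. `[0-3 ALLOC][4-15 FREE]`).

Op 1: a = malloc(14) -> a = 0; heap: [0-13 ALLOC][14-47 FREE]
Op 2: b = malloc(11) -> b = 14; heap: [0-13 ALLOC][14-24 ALLOC][25-47 FREE]
Op 3: c = malloc(8) -> c = 25; heap: [0-13 ALLOC][14-24 ALLOC][25-32 ALLOC][33-47 FREE]
Op 4: d = malloc(8) -> d = 33; heap: [0-13 ALLOC][14-24 ALLOC][25-32 ALLOC][33-40 ALLOC][41-47 FREE]
Op 5: e = malloc(11) -> e = NULL; heap: [0-13 ALLOC][14-24 ALLOC][25-32 ALLOC][33-40 ALLOC][41-47 FREE]
free(d): d = 33 -> block [33-40 ALLOC]; mark free, coalesce with adjacent free neighbors -> [0-13 ALLOC][14-24 ALLOC][25-32 ALLOC][33-47 FREE]

Answer: [0-13 ALLOC][14-24 ALLOC][25-32 ALLOC][33-47 FREE]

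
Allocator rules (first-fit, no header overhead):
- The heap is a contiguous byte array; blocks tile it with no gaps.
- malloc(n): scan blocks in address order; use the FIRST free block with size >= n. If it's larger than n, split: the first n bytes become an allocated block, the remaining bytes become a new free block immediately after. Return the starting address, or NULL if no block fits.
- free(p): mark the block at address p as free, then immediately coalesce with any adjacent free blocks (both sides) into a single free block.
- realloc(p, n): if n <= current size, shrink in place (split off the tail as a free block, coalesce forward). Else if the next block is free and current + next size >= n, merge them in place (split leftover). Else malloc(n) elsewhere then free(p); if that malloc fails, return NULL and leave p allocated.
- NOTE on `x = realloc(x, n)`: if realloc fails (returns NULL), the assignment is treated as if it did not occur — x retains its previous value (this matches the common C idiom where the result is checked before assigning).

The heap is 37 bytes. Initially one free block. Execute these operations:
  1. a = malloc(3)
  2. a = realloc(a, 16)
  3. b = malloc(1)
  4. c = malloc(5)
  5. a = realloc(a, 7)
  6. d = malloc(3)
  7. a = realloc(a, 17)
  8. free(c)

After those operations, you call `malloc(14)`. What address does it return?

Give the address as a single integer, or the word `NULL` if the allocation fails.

Op 1: a = malloc(3) -> a = 0; heap: [0-2 ALLOC][3-36 FREE]
Op 2: a = realloc(a, 16) -> a = 0; heap: [0-15 ALLOC][16-36 FREE]
Op 3: b = malloc(1) -> b = 16; heap: [0-15 ALLOC][16-16 ALLOC][17-36 FREE]
Op 4: c = malloc(5) -> c = 17; heap: [0-15 ALLOC][16-16 ALLOC][17-21 ALLOC][22-36 FREE]
Op 5: a = realloc(a, 7) -> a = 0; heap: [0-6 ALLOC][7-15 FREE][16-16 ALLOC][17-21 ALLOC][22-36 FREE]
Op 6: d = malloc(3) -> d = 7; heap: [0-6 ALLOC][7-9 ALLOC][10-15 FREE][16-16 ALLOC][17-21 ALLOC][22-36 FREE]
Op 7: a = realloc(a, 17) -> NULL (a unchanged); heap: [0-6 ALLOC][7-9 ALLOC][10-15 FREE][16-16 ALLOC][17-21 ALLOC][22-36 FREE]
Op 8: free(c) -> (freed c); heap: [0-6 ALLOC][7-9 ALLOC][10-15 FREE][16-16 ALLOC][17-36 FREE]
malloc(14): first-fit scan over [0-6 ALLOC][7-9 ALLOC][10-15 FREE][16-16 ALLOC][17-36 FREE] -> 17

Answer: 17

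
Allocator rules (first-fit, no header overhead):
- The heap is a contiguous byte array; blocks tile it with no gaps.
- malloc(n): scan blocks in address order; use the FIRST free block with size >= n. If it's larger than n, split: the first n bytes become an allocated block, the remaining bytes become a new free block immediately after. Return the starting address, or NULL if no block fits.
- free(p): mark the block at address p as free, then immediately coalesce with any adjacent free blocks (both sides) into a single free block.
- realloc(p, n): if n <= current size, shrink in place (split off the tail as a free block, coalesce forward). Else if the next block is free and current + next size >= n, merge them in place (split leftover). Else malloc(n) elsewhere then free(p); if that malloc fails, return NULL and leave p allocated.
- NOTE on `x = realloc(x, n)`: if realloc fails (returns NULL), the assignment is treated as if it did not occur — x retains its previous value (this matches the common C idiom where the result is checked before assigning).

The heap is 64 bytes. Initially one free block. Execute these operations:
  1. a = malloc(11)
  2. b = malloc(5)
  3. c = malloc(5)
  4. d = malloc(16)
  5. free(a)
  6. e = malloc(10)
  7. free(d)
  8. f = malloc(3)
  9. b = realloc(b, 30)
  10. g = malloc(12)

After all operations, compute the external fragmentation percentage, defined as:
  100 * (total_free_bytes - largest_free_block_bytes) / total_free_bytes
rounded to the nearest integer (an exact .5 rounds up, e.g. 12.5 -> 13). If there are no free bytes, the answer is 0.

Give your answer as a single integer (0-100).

Answer: 38

Derivation:
Op 1: a = malloc(11) -> a = 0; heap: [0-10 ALLOC][11-63 FREE]
Op 2: b = malloc(5) -> b = 11; heap: [0-10 ALLOC][11-15 ALLOC][16-63 FREE]
Op 3: c = malloc(5) -> c = 16; heap: [0-10 ALLOC][11-15 ALLOC][16-20 ALLOC][21-63 FREE]
Op 4: d = malloc(16) -> d = 21; heap: [0-10 ALLOC][11-15 ALLOC][16-20 ALLOC][21-36 ALLOC][37-63 FREE]
Op 5: free(a) -> (freed a); heap: [0-10 FREE][11-15 ALLOC][16-20 ALLOC][21-36 ALLOC][37-63 FREE]
Op 6: e = malloc(10) -> e = 0; heap: [0-9 ALLOC][10-10 FREE][11-15 ALLOC][16-20 ALLOC][21-36 ALLOC][37-63 FREE]
Op 7: free(d) -> (freed d); heap: [0-9 ALLOC][10-10 FREE][11-15 ALLOC][16-20 ALLOC][21-63 FREE]
Op 8: f = malloc(3) -> f = 21; heap: [0-9 ALLOC][10-10 FREE][11-15 ALLOC][16-20 ALLOC][21-23 ALLOC][24-63 FREE]
Op 9: b = realloc(b, 30) -> b = 24; heap: [0-9 ALLOC][10-15 FREE][16-20 ALLOC][21-23 ALLOC][24-53 ALLOC][54-63 FREE]
Op 10: g = malloc(12) -> g = NULL; heap: [0-9 ALLOC][10-15 FREE][16-20 ALLOC][21-23 ALLOC][24-53 ALLOC][54-63 FREE]
Free blocks: [6 10] total_free=16 largest=10 -> 100*(16-10)/16 = 600/16 = 37.5 -> rounds to 38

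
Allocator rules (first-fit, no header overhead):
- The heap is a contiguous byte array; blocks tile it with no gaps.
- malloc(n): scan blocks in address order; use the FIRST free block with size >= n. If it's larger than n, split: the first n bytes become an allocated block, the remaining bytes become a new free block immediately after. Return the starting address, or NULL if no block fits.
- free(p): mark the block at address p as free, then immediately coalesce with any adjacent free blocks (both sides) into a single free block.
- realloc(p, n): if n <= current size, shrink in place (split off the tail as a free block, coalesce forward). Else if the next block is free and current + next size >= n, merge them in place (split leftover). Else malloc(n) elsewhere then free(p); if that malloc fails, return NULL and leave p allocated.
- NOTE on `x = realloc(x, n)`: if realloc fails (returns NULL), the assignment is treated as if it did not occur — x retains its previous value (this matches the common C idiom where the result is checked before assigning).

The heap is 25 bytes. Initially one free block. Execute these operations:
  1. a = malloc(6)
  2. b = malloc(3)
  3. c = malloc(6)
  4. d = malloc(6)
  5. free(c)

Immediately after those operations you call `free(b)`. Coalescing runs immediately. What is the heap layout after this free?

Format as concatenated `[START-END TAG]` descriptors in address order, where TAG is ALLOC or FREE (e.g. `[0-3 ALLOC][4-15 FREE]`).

Op 1: a = malloc(6) -> a = 0; heap: [0-5 ALLOC][6-24 FREE]
Op 2: b = malloc(3) -> b = 6; heap: [0-5 ALLOC][6-8 ALLOC][9-24 FREE]
Op 3: c = malloc(6) -> c = 9; heap: [0-5 ALLOC][6-8 ALLOC][9-14 ALLOC][15-24 FREE]
Op 4: d = malloc(6) -> d = 15; heap: [0-5 ALLOC][6-8 ALLOC][9-14 ALLOC][15-20 ALLOC][21-24 FREE]
Op 5: free(c) -> (freed c); heap: [0-5 ALLOC][6-8 ALLOC][9-14 FREE][15-20 ALLOC][21-24 FREE]
free(b): b = 6 -> block [6-8 ALLOC]; mark free, coalesce with adjacent free neighbors -> [0-5 ALLOC][6-14 FREE][15-20 ALLOC][21-24 FREE]

Answer: [0-5 ALLOC][6-14 FREE][15-20 ALLOC][21-24 FREE]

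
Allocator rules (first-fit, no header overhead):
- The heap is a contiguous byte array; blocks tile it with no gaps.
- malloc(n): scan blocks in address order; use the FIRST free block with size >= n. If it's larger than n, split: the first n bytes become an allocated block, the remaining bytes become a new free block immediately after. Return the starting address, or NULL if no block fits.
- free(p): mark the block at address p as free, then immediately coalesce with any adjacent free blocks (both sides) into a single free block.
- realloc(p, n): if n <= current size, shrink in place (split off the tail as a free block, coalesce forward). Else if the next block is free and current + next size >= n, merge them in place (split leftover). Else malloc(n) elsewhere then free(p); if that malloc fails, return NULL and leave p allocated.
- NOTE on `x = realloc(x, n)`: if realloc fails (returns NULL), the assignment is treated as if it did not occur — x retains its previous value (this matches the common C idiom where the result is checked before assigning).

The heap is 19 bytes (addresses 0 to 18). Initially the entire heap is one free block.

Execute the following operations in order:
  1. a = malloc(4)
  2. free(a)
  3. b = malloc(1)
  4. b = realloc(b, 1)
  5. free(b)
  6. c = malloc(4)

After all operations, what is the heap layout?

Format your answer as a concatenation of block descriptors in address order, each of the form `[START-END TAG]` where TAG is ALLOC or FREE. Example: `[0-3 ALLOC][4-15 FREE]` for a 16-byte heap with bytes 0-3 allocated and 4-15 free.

Op 1: a = malloc(4) -> a = 0; heap: [0-3 ALLOC][4-18 FREE]
Op 2: free(a) -> (freed a); heap: [0-18 FREE]
Op 3: b = malloc(1) -> b = 0; heap: [0-0 ALLOC][1-18 FREE]
Op 4: b = realloc(b, 1) -> b = 0; heap: [0-0 ALLOC][1-18 FREE]
Op 5: free(b) -> (freed b); heap: [0-18 FREE]
Op 6: c = malloc(4) -> c = 0; heap: [0-3 ALLOC][4-18 FREE]

Answer: [0-3 ALLOC][4-18 FREE]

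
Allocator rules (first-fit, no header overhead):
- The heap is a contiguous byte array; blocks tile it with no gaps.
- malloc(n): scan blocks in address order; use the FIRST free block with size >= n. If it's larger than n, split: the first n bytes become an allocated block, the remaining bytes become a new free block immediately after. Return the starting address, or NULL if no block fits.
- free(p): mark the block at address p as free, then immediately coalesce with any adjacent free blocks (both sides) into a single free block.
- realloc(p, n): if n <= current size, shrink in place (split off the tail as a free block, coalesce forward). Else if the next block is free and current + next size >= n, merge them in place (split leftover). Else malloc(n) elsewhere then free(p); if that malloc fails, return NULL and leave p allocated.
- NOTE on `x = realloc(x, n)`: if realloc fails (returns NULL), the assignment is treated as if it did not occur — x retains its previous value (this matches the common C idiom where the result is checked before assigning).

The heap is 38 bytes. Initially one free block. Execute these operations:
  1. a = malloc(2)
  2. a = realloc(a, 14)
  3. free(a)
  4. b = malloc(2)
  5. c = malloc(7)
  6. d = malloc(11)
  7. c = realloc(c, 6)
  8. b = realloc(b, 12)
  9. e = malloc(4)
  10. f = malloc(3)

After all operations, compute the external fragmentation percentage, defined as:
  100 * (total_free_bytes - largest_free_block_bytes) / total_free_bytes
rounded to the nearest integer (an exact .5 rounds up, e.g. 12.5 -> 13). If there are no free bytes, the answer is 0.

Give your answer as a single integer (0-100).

Answer: 60

Derivation:
Op 1: a = malloc(2) -> a = 0; heap: [0-1 ALLOC][2-37 FREE]
Op 2: a = realloc(a, 14) -> a = 0; heap: [0-13 ALLOC][14-37 FREE]
Op 3: free(a) -> (freed a); heap: [0-37 FREE]
Op 4: b = malloc(2) -> b = 0; heap: [0-1 ALLOC][2-37 FREE]
Op 5: c = malloc(7) -> c = 2; heap: [0-1 ALLOC][2-8 ALLOC][9-37 FREE]
Op 6: d = malloc(11) -> d = 9; heap: [0-1 ALLOC][2-8 ALLOC][9-19 ALLOC][20-37 FREE]
Op 7: c = realloc(c, 6) -> c = 2; heap: [0-1 ALLOC][2-7 ALLOC][8-8 FREE][9-19 ALLOC][20-37 FREE]
Op 8: b = realloc(b, 12) -> b = 20; heap: [0-1 FREE][2-7 ALLOC][8-8 FREE][9-19 ALLOC][20-31 ALLOC][32-37 FREE]
Op 9: e = malloc(4) -> e = 32; heap: [0-1 FREE][2-7 ALLOC][8-8 FREE][9-19 ALLOC][20-31 ALLOC][32-35 ALLOC][36-37 FREE]
Op 10: f = malloc(3) -> f = NULL; heap: [0-1 FREE][2-7 ALLOC][8-8 FREE][9-19 ALLOC][20-31 ALLOC][32-35 ALLOC][36-37 FREE]
Free blocks: [2 1 2] total_free=5 largest=2 -> 100*(5-2)/5 = 300/5 = 60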